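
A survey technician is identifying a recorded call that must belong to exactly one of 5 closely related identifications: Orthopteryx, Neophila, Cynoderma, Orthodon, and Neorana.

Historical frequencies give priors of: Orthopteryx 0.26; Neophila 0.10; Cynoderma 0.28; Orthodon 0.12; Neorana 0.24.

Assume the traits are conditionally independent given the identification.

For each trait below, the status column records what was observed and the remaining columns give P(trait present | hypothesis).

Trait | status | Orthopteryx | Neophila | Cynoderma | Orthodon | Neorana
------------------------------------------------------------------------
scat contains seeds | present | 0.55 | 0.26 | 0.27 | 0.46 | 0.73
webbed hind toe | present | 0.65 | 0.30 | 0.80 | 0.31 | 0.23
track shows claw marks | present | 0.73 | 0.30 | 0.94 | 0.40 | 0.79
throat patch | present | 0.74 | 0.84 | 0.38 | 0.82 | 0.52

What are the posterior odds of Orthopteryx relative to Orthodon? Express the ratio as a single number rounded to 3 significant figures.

Unnormalized posterior weight (prior times the trait likelihoods) for each of the two hypotheses:
  Orthopteryx: 0.26 × 0.55 × 0.65 × 0.73 × 0.74 = 0.050212
  Orthodon: 0.12 × 0.46 × 0.31 × 0.40 × 0.82 = 0.0056127
Odds(Orthopteryx : Orthodon) = 0.050212 / 0.0056127 ≈ 8.95.

8.95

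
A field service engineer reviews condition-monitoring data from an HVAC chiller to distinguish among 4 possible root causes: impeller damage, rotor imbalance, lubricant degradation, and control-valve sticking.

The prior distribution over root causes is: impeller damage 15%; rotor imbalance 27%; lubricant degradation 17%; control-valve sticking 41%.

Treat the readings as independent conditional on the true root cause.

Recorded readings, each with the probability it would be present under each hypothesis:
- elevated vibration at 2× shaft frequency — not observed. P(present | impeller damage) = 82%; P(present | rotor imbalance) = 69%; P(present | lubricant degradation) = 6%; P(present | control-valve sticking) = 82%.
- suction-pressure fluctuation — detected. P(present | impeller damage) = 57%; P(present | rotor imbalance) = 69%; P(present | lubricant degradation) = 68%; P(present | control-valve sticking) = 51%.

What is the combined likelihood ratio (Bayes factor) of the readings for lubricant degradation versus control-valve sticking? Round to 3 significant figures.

6.96

Joint likelihood of the reading pattern under each hypothesis (using 1 − P(present | H) for each absent reading):
  lubricant degradation: (1 − 0.06) × 0.68 = 0.6392
  control-valve sticking: (1 − 0.82) × 0.51 = 0.0918
Bayes factor = 0.6392 / 0.0918 ≈ 6.96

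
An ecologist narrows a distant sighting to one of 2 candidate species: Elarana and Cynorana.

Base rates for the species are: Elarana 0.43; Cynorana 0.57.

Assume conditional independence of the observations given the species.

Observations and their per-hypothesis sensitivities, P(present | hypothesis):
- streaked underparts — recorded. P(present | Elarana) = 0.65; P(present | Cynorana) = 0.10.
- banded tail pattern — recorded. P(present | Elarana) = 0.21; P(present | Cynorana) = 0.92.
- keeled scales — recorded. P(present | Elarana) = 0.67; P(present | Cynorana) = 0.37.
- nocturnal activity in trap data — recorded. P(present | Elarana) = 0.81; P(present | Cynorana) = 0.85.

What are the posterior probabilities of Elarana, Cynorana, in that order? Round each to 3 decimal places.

By Bayes' rule with conditional independence, the unnormalized weight for each hypothesis is prior × ∏ likelihoods:
  Elarana: 0.43 × 0.65 × 0.21 × 0.67 × 0.81 = 0.031854
  Cynorana: 0.57 × 0.10 × 0.92 × 0.37 × 0.85 = 0.016492
The unnormalized weights sum to 0.048346.
P(Elarana | evidence) = 0.031854 / 0.048346 ≈ 0.659
P(Cynorana | evidence) = 0.016492 / 0.048346 ≈ 0.341

0.659, 0.341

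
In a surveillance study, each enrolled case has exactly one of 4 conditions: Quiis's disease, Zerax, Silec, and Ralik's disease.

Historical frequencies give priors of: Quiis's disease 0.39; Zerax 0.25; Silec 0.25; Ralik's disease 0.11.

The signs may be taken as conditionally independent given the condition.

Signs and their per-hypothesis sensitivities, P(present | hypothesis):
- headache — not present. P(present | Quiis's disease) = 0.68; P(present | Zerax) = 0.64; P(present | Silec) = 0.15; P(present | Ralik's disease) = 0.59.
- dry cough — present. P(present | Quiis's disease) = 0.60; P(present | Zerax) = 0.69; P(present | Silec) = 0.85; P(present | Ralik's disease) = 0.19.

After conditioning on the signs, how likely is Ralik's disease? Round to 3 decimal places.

0.026

By Bayes' rule with conditional independence, the unnormalized weight for each hypothesis is prior × ∏ likelihoods (using 1 − P(present | H) for each absent sign):
  Quiis's disease: 0.39 × (1 − 0.68) × 0.60 = 0.07488
  Zerax: 0.25 × (1 − 0.64) × 0.69 = 0.0621
  Silec: 0.25 × (1 − 0.15) × 0.85 = 0.18062
  Ralik's disease: 0.11 × (1 − 0.59) × 0.19 = 0.008569
Normalizing constant Z = 0.07488 + 0.0621 + 0.18062 + 0.008569 = 0.32617.
P(Ralik's disease | evidence) = 0.008569 / 0.32617 ≈ 0.026.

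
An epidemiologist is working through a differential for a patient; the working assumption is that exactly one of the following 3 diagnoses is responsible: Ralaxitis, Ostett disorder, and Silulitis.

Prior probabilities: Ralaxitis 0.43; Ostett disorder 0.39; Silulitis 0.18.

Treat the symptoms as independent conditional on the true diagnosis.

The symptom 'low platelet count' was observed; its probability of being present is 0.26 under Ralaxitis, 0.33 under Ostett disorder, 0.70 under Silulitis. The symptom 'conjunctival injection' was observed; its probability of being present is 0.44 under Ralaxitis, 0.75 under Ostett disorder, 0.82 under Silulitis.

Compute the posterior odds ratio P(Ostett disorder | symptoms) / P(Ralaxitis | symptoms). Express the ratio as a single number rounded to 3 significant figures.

Posterior odds equal prior odds times the likelihood ratio; only the two competing hypotheses matter.
  Ostett disorder: 0.39 × 0.33 × 0.75 = 0.096525
  Ralaxitis: 0.43 × 0.26 × 0.44 = 0.049192
Posterior odds = 0.096525 / 0.049192 ≈ 1.96.

1.96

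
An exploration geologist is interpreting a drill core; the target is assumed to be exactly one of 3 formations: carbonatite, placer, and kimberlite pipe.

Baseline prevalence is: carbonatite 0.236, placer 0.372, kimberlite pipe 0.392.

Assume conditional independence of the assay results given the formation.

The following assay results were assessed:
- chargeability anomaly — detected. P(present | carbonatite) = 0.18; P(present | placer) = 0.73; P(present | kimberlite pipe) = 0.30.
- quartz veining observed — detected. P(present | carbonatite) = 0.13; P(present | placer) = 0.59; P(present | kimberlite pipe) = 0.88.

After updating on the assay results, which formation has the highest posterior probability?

For each hypothesis, the unnormalized posterior weight is prior × product of the assay result likelihoods:
  carbonatite: 0.236 × 0.18 × 0.13 = 0.0055224
  placer: 0.372 × 0.73 × 0.59 = 0.16022
  kimberlite pipe: 0.392 × 0.30 × 0.88 = 0.10349
Normalizing constant Z = 0.0055224 + 0.16022 + 0.10349 = 0.26923.
P(carbonatite | evidence) ≈ 0.0055224 / 0.26923 ≈ 0.021
P(placer | evidence) ≈ 0.16022 / 0.26923 ≈ 0.595
P(kimberlite pipe | evidence) ≈ 0.10349 / 0.26923 ≈ 0.384
The largest is 0.595, so placer is most probable.

placer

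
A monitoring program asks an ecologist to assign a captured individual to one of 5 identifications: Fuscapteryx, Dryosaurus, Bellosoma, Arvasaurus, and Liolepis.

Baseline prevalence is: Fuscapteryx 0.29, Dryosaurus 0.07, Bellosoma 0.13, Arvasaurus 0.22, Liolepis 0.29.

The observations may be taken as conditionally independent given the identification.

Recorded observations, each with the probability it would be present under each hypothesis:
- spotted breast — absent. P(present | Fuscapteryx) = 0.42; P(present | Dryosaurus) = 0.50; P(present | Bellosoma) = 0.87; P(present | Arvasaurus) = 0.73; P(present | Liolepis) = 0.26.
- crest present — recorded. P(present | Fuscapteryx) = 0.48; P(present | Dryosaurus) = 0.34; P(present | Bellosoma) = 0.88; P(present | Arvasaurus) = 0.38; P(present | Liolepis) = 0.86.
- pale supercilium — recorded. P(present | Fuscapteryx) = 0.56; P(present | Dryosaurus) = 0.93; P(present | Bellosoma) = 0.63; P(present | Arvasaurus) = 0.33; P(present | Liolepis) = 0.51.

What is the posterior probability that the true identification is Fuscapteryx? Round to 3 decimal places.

0.270

By Bayes' rule with conditional independence, the unnormalized weight for each hypothesis is prior × ∏ likelihoods (using 1 − P(present | H) for each absent observation):
  Fuscapteryx: 0.29 × (1 − 0.42) × 0.48 × 0.56 = 0.045212
  Dryosaurus: 0.07 × (1 − 0.50) × 0.34 × 0.93 = 0.011067
  Bellosoma: 0.13 × (1 − 0.87) × 0.88 × 0.63 = 0.0093694
  Arvasaurus: 0.22 × (1 − 0.73) × 0.38 × 0.33 = 0.0074488
  Liolepis: 0.29 × (1 − 0.26) × 0.86 × 0.51 = 0.094124
The unnormalized weights sum to 0.16722.
P(Fuscapteryx | evidence) = 0.045212 / 0.16722 ≈ 0.270.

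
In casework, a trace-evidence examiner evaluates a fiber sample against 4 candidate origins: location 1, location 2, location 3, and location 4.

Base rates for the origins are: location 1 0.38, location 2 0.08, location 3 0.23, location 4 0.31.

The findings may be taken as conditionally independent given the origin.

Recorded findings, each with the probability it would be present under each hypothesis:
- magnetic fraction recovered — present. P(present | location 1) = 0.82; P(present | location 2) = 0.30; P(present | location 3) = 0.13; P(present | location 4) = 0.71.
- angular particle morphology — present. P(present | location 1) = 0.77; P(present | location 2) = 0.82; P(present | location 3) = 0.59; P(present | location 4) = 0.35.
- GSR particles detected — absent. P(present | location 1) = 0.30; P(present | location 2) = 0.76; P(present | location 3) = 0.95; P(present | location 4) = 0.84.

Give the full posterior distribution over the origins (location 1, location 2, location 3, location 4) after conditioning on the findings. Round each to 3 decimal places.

0.904, 0.025, 0.005, 0.066

For each hypothesis, the unnormalized posterior weight is prior × product of the finding likelihoods (using 1 − P(present | H) for each absent finding):
  location 1: 0.38 × 0.82 × 0.77 × (1 − 0.30) = 0.16795
  location 2: 0.08 × 0.30 × 0.82 × (1 − 0.76) = 0.0047232
  location 3: 0.23 × 0.13 × 0.59 × (1 − 0.95) = 0.00088205
  location 4: 0.31 × 0.71 × 0.35 × (1 − 0.84) = 0.012326
The unnormalized weights sum to 0.18588.
P(location 1 | evidence) = 0.16795 / 0.18588 ≈ 0.904
P(location 2 | evidence) = 0.0047232 / 0.18588 ≈ 0.025
P(location 3 | evidence) = 0.00088205 / 0.18588 ≈ 0.005
P(location 4 | evidence) = 0.012326 / 0.18588 ≈ 0.066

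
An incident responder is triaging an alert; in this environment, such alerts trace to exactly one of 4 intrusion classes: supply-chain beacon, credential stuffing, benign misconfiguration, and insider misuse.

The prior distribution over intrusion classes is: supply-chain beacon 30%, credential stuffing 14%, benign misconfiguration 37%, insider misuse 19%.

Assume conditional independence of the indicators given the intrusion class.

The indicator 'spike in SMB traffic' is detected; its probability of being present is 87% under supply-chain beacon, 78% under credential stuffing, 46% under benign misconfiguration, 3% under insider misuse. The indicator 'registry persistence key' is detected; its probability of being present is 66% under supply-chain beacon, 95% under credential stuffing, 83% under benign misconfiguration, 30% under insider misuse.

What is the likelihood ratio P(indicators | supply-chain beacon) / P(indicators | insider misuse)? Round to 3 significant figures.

Take the product of per-indicator likelihoods under each hypothesis, then divide.
  supply-chain beacon: 0.87 × 0.66 = 0.5742
  insider misuse: 0.03 × 0.30 = 0.009
Bayes factor = 0.5742 / 0.009 ≈ 63.8

63.8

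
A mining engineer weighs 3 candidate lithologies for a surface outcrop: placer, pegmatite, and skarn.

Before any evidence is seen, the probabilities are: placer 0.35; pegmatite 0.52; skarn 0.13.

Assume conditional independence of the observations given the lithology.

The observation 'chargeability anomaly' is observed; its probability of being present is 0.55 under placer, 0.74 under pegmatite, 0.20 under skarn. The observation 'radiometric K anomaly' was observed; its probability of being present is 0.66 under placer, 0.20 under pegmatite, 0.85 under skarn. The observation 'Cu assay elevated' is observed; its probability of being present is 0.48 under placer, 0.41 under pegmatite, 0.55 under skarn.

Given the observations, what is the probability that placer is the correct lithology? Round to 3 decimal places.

For each hypothesis, the unnormalized posterior weight is prior × product of the observation likelihoods:
  placer: 0.35 × 0.55 × 0.66 × 0.48 = 0.060984
  pegmatite: 0.52 × 0.74 × 0.20 × 0.41 = 0.031554
  skarn: 0.13 × 0.20 × 0.85 × 0.55 = 0.012155
Normalizing constant Z = 0.060984 + 0.031554 + 0.012155 = 0.10469.
P(placer | evidence) = 0.060984 / 0.10469 ≈ 0.583.

0.583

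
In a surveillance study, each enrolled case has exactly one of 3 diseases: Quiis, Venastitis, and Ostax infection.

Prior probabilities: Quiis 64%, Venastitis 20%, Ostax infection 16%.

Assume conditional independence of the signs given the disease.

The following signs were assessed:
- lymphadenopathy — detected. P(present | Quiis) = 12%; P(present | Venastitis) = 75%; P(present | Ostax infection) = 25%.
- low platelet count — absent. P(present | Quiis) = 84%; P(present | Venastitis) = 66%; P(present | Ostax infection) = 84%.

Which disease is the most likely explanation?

Multiply each prior by the joint likelihood of the sign pattern (using 1 − P(present | H) for each absent sign):
  Quiis: 0.64 × 0.12 × (1 − 0.84) = 0.012288
  Venastitis: 0.20 × 0.75 × (1 − 0.66) = 0.051
  Ostax infection: 0.16 × 0.25 × (1 − 0.84) = 0.0064
Marginal likelihood of the evidence = 0.069688.
P(Quiis | evidence) ≈ 0.012288 / 0.069688 ≈ 0.176
P(Venastitis | evidence) ≈ 0.051 / 0.069688 ≈ 0.732
P(Ostax infection | evidence) ≈ 0.0064 / 0.069688 ≈ 0.092
The largest is 0.732, so Venastitis is most probable.

Venastitis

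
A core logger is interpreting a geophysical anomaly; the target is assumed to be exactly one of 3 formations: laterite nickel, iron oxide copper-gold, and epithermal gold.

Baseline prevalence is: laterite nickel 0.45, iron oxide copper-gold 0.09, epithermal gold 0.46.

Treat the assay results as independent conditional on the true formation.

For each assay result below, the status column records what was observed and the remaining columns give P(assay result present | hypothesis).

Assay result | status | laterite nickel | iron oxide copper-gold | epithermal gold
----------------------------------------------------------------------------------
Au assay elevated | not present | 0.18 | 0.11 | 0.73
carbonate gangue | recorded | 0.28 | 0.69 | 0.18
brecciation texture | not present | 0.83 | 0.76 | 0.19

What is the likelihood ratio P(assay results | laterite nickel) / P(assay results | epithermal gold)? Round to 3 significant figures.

Take the product of per-assay result likelihoods under each hypothesis (using 1 − P(present | H) for each absent assay result), then divide.
  laterite nickel: (1 − 0.18) × 0.28 × (1 − 0.83) = 0.039032
  epithermal gold: (1 − 0.73) × 0.18 × (1 − 0.19) = 0.039366
Bayes factor = 0.039032 / 0.039366 ≈ 0.992

0.992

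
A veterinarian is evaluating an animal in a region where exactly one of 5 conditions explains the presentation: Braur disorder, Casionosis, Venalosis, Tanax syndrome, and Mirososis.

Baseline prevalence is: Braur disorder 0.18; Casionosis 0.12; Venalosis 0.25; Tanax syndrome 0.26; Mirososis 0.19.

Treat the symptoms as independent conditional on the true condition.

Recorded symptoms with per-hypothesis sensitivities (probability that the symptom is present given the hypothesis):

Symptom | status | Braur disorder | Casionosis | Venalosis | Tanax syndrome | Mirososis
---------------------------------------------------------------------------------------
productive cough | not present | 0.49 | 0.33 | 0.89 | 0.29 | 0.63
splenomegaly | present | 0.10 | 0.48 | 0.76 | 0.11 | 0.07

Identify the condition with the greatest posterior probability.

Multiply each prior by the joint likelihood of the symptom pattern (using 1 − P(present | H) for each absent symptom):
  Braur disorder: 0.18 × (1 − 0.49) × 0.10 = 0.00918
  Casionosis: 0.12 × (1 − 0.33) × 0.48 = 0.038592
  Venalosis: 0.25 × (1 − 0.89) × 0.76 = 0.0209
  Tanax syndrome: 0.26 × (1 − 0.29) × 0.11 = 0.020306
  Mirososis: 0.19 × (1 − 0.63) × 0.07 = 0.004921
The unnormalized weights sum to 0.093899.
P(Braur disorder | evidence) ≈ 0.00918 / 0.093899 ≈ 0.098
P(Casionosis | evidence) ≈ 0.038592 / 0.093899 ≈ 0.411
P(Venalosis | evidence) ≈ 0.0209 / 0.093899 ≈ 0.223
P(Tanax syndrome | evidence) ≈ 0.020306 / 0.093899 ≈ 0.216
P(Mirososis | evidence) ≈ 0.004921 / 0.093899 ≈ 0.052
The largest is 0.411, so Casionosis is most probable.

Casionosis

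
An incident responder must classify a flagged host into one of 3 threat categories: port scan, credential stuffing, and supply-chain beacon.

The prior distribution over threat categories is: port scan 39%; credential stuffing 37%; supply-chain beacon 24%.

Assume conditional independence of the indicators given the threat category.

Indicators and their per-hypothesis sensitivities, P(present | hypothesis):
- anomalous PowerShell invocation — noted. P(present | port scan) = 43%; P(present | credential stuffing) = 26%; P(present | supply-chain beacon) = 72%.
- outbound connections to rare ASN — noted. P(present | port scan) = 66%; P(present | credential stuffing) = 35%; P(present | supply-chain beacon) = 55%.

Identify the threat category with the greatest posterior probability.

For each hypothesis, the unnormalized posterior weight is prior × product of the indicator likelihoods:
  port scan: 0.39 × 0.43 × 0.66 = 0.11068
  credential stuffing: 0.37 × 0.26 × 0.35 = 0.03367
  supply-chain beacon: 0.24 × 0.72 × 0.55 = 0.09504
The unnormalized weights sum to 0.23939.
P(port scan | evidence) ≈ 0.11068 / 0.23939 ≈ 0.462
P(credential stuffing | evidence) ≈ 0.03367 / 0.23939 ≈ 0.141
P(supply-chain beacon | evidence) ≈ 0.09504 / 0.23939 ≈ 0.397
The largest is 0.462, so port scan is most probable.

port scan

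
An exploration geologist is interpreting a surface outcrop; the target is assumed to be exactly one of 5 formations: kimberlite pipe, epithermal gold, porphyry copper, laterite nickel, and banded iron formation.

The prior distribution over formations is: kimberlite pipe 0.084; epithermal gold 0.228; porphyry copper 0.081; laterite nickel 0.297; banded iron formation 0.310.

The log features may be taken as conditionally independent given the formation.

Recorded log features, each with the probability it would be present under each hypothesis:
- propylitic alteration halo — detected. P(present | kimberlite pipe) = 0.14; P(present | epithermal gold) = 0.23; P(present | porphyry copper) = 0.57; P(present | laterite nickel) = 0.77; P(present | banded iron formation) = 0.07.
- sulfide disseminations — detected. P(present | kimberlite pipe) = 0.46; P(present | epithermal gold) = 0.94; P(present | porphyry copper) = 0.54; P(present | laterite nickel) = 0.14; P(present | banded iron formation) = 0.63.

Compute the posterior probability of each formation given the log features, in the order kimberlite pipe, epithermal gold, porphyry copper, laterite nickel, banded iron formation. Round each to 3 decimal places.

0.043, 0.393, 0.199, 0.255, 0.109

By Bayes' rule with conditional independence, the unnormalized weight for each hypothesis is prior × ∏ likelihoods:
  kimberlite pipe: 0.084 × 0.14 × 0.46 = 0.0054096
  epithermal gold: 0.228 × 0.23 × 0.94 = 0.049294
  porphyry copper: 0.081 × 0.57 × 0.54 = 0.024932
  laterite nickel: 0.297 × 0.77 × 0.14 = 0.032017
  banded iron formation: 0.310 × 0.07 × 0.63 = 0.013671
Marginal likelihood of the evidence = 0.12532.
P(kimberlite pipe | evidence) = 0.0054096 / 0.12532 ≈ 0.043
P(epithermal gold | evidence) = 0.049294 / 0.12532 ≈ 0.393
P(porphyry copper | evidence) = 0.024932 / 0.12532 ≈ 0.199
P(laterite nickel | evidence) = 0.032017 / 0.12532 ≈ 0.255
P(banded iron formation | evidence) = 0.013671 / 0.12532 ≈ 0.109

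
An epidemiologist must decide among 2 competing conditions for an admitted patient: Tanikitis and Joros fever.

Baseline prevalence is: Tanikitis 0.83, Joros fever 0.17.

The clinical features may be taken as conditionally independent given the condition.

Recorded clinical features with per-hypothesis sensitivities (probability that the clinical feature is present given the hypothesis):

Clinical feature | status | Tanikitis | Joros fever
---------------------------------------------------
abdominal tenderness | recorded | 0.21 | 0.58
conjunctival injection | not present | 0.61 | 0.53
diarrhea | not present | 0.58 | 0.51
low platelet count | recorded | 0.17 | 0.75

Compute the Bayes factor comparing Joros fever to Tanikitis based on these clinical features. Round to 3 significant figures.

Joint likelihood of the clinical feature pattern under each hypothesis (using 1 − P(present | H) for each absent clinical feature):
  Joros fever: 0.58 × (1 − 0.53) × (1 − 0.51) × 0.75 = 0.10018
  Tanikitis: 0.21 × (1 − 0.61) × (1 − 0.58) × 0.17 = 0.0058477
Bayes factor = 0.10018 / 0.0058477 ≈ 17.1

17.1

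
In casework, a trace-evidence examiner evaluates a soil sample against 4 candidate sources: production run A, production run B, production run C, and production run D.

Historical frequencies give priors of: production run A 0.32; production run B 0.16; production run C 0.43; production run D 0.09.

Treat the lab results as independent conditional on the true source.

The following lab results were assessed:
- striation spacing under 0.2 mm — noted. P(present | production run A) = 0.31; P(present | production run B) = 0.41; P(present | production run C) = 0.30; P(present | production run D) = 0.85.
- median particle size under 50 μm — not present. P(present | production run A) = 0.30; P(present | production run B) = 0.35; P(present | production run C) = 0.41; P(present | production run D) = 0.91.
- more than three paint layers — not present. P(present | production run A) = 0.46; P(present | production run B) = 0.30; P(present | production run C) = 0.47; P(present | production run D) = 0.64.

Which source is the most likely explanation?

For each hypothesis, the unnormalized posterior weight is prior × product of the lab result likelihoods (using 1 − P(present | H) for each absent lab result):
  production run A: 0.32 × 0.31 × (1 − 0.30) × (1 − 0.46) = 0.037498
  production run B: 0.16 × 0.41 × (1 − 0.35) × (1 − 0.30) = 0.029848
  production run C: 0.43 × 0.30 × (1 − 0.41) × (1 − 0.47) = 0.040338
  production run D: 0.09 × 0.85 × (1 − 0.91) × (1 − 0.64) = 0.0024786
Marginal likelihood of the evidence = 0.11016.
P(production run A | evidence) ≈ 0.037498 / 0.11016 ≈ 0.340
P(production run B | evidence) ≈ 0.029848 / 0.11016 ≈ 0.271
P(production run C | evidence) ≈ 0.040338 / 0.11016 ≈ 0.366
P(production run D | evidence) ≈ 0.0024786 / 0.11016 ≈ 0.022
The largest is 0.366, so production run C is most probable.

production run C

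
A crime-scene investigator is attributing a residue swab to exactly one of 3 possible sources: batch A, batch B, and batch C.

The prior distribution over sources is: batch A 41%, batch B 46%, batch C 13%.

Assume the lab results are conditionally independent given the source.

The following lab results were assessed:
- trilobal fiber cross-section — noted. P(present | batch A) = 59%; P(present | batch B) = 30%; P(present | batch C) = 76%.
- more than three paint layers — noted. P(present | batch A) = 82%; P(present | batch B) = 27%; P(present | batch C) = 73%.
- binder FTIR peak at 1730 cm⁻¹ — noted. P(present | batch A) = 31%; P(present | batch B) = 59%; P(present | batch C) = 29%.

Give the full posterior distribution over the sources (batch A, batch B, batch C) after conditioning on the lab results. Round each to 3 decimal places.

For each hypothesis, the unnormalized posterior weight is prior × product of the lab result likelihoods:
  batch A: 0.41 × 0.59 × 0.82 × 0.31 = 0.061491
  batch B: 0.46 × 0.30 × 0.27 × 0.59 = 0.021983
  batch C: 0.13 × 0.76 × 0.73 × 0.29 = 0.020916
Normalizing constant Z = 0.061491 + 0.021983 + 0.020916 = 0.10439.
P(batch A | evidence) = 0.061491 / 0.10439 ≈ 0.589
P(batch B | evidence) = 0.021983 / 0.10439 ≈ 0.211
P(batch C | evidence) = 0.020916 / 0.10439 ≈ 0.200

0.589, 0.211, 0.200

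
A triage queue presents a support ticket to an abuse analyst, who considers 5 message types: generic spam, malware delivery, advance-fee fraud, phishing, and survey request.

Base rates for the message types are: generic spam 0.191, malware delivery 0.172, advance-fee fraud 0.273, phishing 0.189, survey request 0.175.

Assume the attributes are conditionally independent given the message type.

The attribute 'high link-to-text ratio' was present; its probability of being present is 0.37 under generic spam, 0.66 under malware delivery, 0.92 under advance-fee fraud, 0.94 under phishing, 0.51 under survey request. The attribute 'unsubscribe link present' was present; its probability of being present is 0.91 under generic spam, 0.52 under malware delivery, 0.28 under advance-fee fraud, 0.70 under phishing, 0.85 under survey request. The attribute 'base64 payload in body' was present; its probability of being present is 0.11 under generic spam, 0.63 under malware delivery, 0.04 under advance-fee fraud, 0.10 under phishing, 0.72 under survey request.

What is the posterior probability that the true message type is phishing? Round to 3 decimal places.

0.109

By Bayes' rule with conditional independence, the unnormalized weight for each hypothesis is prior × ∏ likelihoods:
  generic spam: 0.191 × 0.37 × 0.91 × 0.11 = 0.0070741
  malware delivery: 0.172 × 0.66 × 0.52 × 0.63 = 0.037189
  advance-fee fraud: 0.273 × 0.92 × 0.28 × 0.04 = 0.002813
  phishing: 0.189 × 0.94 × 0.70 × 0.10 = 0.012436
  survey request: 0.175 × 0.51 × 0.85 × 0.72 = 0.054621
The unnormalized weights sum to 0.11413.
P(phishing | evidence) = 0.012436 / 0.11413 ≈ 0.109.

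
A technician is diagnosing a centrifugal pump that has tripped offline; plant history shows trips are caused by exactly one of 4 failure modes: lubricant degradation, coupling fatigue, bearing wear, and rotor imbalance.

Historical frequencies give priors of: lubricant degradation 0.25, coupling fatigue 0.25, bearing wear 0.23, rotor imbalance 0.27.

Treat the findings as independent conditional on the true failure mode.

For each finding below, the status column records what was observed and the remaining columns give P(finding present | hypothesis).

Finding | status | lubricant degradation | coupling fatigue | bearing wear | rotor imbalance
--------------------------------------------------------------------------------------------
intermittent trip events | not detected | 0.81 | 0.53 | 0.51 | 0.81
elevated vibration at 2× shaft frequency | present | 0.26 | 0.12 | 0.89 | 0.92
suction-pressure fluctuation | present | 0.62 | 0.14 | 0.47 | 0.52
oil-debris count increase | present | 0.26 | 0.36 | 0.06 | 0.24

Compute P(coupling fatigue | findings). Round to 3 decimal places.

For each hypothesis, the unnormalized posterior weight is prior × product of the finding likelihoods (using 1 − P(present | H) for each absent finding):
  lubricant degradation: 0.25 × (1 − 0.81) × 0.26 × 0.62 × 0.26 = 0.0019908
  coupling fatigue: 0.25 × (1 − 0.53) × 0.12 × 0.14 × 0.36 = 0.00071064
  bearing wear: 0.23 × (1 − 0.51) × 0.89 × 0.47 × 0.06 = 0.0028285
  rotor imbalance: 0.27 × (1 − 0.81) × 0.92 × 0.52 × 0.24 = 0.0058901
The unnormalized weights sum to 0.01142.
P(coupling fatigue | evidence) = 0.00071064 / 0.01142 ≈ 0.062.

0.062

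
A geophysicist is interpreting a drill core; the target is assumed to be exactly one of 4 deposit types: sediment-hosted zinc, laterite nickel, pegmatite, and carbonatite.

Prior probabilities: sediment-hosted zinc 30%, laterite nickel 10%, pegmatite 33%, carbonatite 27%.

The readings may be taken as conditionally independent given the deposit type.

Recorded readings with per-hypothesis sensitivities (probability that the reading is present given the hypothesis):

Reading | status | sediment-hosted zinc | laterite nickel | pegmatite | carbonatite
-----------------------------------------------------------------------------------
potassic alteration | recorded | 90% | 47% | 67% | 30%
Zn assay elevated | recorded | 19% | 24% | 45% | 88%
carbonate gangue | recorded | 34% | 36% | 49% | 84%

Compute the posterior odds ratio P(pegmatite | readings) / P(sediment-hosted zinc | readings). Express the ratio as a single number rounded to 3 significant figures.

Posterior odds equal prior odds times the likelihood ratio; only the two competing hypotheses matter.
  pegmatite: 0.33 × 0.67 × 0.45 × 0.49 = 0.048753
  sediment-hosted zinc: 0.30 × 0.90 × 0.19 × 0.34 = 0.017442
Odds(pegmatite : sediment-hosted zinc) = 0.048753 / 0.017442 ≈ 2.80.

2.80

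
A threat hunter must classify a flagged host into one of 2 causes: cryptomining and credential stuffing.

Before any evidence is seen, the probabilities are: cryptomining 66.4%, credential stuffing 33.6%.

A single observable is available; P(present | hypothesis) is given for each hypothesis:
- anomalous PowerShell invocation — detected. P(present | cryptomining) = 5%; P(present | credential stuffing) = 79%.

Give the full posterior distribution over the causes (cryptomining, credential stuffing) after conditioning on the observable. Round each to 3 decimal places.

0.111, 0.889

Multiply each prior by the likelihood of the observable:
  cryptomining: 0.664 × 0.05 = 0.0332
  credential stuffing: 0.336 × 0.79 = 0.26544
Normalizing constant Z = 0.0332 + 0.26544 = 0.29864.
P(cryptomining | evidence) = 0.0332 / 0.29864 ≈ 0.111
P(credential stuffing | evidence) = 0.26544 / 0.29864 ≈ 0.889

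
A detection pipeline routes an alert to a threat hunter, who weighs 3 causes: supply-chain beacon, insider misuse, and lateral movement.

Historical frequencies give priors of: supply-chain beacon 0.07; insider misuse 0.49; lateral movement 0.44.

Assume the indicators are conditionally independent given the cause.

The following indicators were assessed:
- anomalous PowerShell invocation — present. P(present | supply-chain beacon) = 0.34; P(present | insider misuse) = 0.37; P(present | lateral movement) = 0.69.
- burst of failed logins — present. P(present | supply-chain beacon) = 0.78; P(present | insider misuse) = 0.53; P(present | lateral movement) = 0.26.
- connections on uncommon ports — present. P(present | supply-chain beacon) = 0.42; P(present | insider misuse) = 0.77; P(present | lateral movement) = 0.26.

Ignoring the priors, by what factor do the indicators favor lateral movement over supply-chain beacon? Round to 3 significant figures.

The Bayes factor is the ratio of the joint likelihoods of the indicator pattern under the two hypotheses.
  lateral movement: 0.69 × 0.26 × 0.26 = 0.046644
  supply-chain beacon: 0.34 × 0.78 × 0.42 = 0.11138
Bayes factor = 0.046644 / 0.11138 ≈ 0.419

0.419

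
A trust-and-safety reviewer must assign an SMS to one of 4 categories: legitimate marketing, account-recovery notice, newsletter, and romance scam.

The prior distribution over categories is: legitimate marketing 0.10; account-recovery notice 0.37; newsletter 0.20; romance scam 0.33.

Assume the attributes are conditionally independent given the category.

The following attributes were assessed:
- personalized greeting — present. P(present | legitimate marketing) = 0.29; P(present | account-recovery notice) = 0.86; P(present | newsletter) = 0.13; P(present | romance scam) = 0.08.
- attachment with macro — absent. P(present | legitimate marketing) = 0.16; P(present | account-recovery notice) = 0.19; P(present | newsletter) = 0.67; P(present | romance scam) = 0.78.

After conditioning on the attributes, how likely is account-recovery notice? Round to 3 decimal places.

0.869

Multiply each prior by the joint likelihood of the attribute pattern (using 1 − P(present | H) for each absent attribute):
  legitimate marketing: 0.10 × 0.29 × (1 − 0.16) = 0.02436
  account-recovery notice: 0.37 × 0.86 × (1 − 0.19) = 0.25774
  newsletter: 0.20 × 0.13 × (1 − 0.67) = 0.00858
  romance scam: 0.33 × 0.08 × (1 − 0.78) = 0.005808
The unnormalized weights sum to 0.29649.
P(account-recovery notice | evidence) = 0.25774 / 0.29649 ≈ 0.869.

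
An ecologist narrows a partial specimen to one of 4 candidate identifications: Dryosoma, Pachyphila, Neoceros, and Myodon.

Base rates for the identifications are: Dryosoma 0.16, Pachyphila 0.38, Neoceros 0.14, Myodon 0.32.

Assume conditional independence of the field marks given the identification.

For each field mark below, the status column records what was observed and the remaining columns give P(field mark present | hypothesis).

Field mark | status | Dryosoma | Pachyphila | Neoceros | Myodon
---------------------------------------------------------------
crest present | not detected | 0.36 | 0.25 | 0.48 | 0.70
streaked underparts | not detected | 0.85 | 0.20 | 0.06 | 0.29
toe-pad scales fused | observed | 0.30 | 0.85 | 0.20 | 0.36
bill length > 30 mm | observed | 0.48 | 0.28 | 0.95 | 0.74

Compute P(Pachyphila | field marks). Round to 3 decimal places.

For each hypothesis, the unnormalized posterior weight is prior × product of the field mark likelihoods (using 1 − P(present | H) for each absent field mark):
  Dryosoma: 0.16 × (1 − 0.36) × (1 − 0.85) × 0.30 × 0.48 = 0.0022118
  Pachyphila: 0.38 × (1 − 0.25) × (1 − 0.20) × 0.85 × 0.28 = 0.054264
  Neoceros: 0.14 × (1 − 0.48) × (1 − 0.06) × 0.20 × 0.95 = 0.013002
  Myodon: 0.32 × (1 − 0.70) × (1 − 0.29) × 0.36 × 0.74 = 0.018158
Normalizing constant Z = 0.0022118 + 0.054264 + 0.013002 + 0.018158 = 0.087636.
P(Pachyphila | evidence) = 0.054264 / 0.087636 ≈ 0.619.

0.619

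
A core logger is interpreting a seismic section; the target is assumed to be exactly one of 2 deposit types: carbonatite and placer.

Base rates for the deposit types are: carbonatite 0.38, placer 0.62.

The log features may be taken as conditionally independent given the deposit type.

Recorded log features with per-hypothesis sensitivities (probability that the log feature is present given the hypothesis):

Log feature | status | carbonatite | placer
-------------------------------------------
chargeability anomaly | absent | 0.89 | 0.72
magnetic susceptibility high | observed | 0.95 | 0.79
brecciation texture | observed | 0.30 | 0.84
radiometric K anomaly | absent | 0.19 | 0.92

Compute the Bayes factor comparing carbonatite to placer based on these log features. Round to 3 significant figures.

1.71

Joint likelihood of the log feature pattern under each hypothesis (using 1 − P(present | H) for each absent log feature):
  carbonatite: (1 − 0.89) × 0.95 × 0.30 × (1 − 0.19) = 0.025393
  placer: (1 − 0.72) × 0.79 × 0.84 × (1 − 0.92) = 0.014865
Bayes factor = 0.025393 / 0.014865 ≈ 1.71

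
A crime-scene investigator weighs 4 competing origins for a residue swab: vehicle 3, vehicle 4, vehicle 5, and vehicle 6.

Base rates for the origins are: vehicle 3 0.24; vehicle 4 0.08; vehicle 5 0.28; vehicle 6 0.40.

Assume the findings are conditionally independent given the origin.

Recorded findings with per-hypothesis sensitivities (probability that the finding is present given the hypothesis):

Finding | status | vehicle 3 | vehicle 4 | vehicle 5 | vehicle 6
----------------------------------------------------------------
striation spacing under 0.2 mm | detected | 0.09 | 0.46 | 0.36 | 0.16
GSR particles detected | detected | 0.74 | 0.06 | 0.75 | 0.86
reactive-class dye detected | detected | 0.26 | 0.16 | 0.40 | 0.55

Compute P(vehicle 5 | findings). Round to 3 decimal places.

0.465

For each hypothesis, the unnormalized posterior weight is prior × product of the finding likelihoods:
  vehicle 3: 0.24 × 0.09 × 0.74 × 0.26 = 0.0041558
  vehicle 4: 0.08 × 0.46 × 0.06 × 0.16 = 0.00035328
  vehicle 5: 0.28 × 0.36 × 0.75 × 0.40 = 0.03024
  vehicle 6: 0.40 × 0.16 × 0.86 × 0.55 = 0.030272
Marginal likelihood of the evidence = 0.065021.
P(vehicle 5 | evidence) = 0.03024 / 0.065021 ≈ 0.465.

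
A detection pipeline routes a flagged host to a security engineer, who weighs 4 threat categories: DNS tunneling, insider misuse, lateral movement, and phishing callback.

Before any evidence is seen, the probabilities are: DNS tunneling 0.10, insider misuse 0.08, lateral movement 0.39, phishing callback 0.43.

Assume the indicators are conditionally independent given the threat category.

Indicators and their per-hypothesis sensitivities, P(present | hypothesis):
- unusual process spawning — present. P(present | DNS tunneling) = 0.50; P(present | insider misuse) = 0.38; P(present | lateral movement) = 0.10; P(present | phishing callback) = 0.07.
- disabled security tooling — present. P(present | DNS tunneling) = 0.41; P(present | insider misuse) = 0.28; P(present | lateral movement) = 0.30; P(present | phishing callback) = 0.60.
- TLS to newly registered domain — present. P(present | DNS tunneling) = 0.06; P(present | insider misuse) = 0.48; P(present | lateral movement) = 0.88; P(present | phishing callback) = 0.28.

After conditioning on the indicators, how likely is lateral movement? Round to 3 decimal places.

0.498

Multiply each prior by the joint likelihood of the indicator pattern:
  DNS tunneling: 0.10 × 0.50 × 0.41 × 0.06 = 0.00123
  insider misuse: 0.08 × 0.38 × 0.28 × 0.48 = 0.0040858
  lateral movement: 0.39 × 0.10 × 0.30 × 0.88 = 0.010296
  phishing callback: 0.43 × 0.07 × 0.60 × 0.28 = 0.0050568
The unnormalized weights sum to 0.020669.
P(lateral movement | evidence) = 0.010296 / 0.020669 ≈ 0.498.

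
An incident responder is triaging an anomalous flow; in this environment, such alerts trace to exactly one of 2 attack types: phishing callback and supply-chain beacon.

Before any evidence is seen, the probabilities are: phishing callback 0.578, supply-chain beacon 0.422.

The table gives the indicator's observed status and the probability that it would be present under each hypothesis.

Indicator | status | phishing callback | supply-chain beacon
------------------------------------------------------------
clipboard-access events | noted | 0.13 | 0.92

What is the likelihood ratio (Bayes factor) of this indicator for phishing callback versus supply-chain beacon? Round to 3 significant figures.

Likelihood of this indicator under each hypothesis:
  phishing callback: 0.13
  supply-chain beacon: 0.92
Bayes factor = 0.13 / 0.92 ≈ 0.141

0.141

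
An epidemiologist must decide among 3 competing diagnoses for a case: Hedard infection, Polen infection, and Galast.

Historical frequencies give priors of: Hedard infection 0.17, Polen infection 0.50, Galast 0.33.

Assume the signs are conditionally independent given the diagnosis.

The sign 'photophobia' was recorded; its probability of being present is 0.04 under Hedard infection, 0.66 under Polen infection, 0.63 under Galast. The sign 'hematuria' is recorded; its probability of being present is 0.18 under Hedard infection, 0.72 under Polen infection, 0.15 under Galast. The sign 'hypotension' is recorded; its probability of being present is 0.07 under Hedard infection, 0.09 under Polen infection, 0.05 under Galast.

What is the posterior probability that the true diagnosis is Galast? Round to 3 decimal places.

Multiply each prior by the joint likelihood of the sign pattern:
  Hedard infection: 0.17 × 0.04 × 0.18 × 0.07 = 8.568e-05
  Polen infection: 0.50 × 0.66 × 0.72 × 0.09 = 0.021384
  Galast: 0.33 × 0.63 × 0.15 × 0.05 = 0.0015592
Normalizing constant Z = 8.568e-05 + 0.021384 + 0.0015592 = 0.023029.
P(Galast | evidence) = 0.0015592 / 0.023029 ≈ 0.068.

0.068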